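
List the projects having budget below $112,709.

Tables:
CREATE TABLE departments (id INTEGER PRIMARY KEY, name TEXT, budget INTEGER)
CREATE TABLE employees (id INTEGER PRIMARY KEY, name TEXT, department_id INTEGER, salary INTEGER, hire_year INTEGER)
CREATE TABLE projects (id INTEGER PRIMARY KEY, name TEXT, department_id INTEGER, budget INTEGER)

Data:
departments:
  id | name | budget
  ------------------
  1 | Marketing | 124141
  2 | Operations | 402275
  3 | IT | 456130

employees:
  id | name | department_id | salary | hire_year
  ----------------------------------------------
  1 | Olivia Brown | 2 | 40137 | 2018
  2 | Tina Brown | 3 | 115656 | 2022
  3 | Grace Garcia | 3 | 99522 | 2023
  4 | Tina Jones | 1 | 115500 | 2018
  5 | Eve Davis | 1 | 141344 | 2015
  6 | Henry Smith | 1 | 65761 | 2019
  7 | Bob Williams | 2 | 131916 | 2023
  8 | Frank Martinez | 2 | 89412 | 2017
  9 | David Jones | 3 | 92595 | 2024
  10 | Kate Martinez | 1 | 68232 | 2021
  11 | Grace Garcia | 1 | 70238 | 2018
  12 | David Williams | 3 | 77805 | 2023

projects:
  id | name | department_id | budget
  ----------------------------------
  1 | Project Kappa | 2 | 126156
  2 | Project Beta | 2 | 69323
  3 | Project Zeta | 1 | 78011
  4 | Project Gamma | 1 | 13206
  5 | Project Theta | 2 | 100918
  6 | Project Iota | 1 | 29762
SELECT name, budget FROM projects WHERE budget < 112709

Execution result:
name | budget
Project Beta | 69323
Project Zeta | 78011
Project Gamma | 13206
Project Theta | 100918
Project Iota | 29762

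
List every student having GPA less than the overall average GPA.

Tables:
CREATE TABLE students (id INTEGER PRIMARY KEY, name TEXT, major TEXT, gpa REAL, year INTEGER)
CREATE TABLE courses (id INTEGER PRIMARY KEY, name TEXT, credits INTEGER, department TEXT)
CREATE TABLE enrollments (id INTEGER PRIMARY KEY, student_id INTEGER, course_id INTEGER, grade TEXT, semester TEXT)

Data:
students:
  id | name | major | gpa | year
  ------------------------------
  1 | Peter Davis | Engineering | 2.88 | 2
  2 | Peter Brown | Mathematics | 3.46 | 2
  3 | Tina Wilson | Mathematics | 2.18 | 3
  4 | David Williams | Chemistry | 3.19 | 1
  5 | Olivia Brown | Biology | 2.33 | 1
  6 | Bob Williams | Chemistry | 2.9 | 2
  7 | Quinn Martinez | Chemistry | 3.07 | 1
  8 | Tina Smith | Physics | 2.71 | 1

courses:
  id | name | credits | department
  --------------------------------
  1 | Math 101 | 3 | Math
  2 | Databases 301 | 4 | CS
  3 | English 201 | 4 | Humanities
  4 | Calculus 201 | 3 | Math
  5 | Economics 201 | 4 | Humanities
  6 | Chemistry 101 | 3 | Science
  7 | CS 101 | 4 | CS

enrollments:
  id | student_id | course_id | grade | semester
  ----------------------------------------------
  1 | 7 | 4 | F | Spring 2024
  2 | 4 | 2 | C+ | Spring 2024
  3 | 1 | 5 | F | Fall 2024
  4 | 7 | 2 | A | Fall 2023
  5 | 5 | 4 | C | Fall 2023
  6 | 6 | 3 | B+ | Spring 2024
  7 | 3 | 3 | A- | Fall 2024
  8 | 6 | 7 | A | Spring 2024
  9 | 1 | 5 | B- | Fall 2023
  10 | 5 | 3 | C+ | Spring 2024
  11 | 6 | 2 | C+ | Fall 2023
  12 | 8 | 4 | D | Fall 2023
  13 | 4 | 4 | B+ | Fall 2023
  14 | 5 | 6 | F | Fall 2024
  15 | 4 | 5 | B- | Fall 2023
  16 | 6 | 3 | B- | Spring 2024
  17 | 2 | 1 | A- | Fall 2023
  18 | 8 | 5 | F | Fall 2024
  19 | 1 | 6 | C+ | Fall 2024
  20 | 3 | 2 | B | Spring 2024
SELECT name, gpa FROM students WHERE gpa < (SELECT AVG(gpa) FROM students)

Execution result:
name | gpa
Tina Wilson | 2.18
Olivia Brown | 2.33
Tina Smith | 2.71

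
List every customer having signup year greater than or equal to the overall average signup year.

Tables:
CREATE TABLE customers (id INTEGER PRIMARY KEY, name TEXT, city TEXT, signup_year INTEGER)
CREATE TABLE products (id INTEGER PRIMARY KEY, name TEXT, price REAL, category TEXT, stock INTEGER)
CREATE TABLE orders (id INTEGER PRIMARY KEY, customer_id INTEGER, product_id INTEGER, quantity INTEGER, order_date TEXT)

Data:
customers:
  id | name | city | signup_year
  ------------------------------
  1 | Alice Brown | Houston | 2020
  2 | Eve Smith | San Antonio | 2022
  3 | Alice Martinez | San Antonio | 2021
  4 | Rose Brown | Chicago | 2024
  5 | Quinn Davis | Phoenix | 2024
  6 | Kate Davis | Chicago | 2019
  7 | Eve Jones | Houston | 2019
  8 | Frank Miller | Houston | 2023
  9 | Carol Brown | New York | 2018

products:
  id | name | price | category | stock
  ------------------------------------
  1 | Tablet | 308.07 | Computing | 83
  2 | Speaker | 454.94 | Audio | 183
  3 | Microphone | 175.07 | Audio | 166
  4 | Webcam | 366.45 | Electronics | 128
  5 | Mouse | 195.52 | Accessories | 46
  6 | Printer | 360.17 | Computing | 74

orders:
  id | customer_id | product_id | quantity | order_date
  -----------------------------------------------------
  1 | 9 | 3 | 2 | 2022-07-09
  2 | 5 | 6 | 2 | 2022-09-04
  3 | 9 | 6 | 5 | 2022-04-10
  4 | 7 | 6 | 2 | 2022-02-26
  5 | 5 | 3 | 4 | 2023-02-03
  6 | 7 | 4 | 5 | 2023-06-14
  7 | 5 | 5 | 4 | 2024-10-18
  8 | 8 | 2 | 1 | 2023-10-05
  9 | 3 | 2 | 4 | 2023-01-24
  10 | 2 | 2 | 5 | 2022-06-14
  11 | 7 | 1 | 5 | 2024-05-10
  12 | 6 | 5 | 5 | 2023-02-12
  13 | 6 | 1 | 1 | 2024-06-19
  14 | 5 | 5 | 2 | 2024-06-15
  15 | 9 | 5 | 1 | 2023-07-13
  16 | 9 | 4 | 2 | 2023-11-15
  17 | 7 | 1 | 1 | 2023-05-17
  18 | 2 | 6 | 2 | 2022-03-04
SELECT name, signup_year FROM customers WHERE signup_year >= (SELECT AVG(signup_year) FROM customers)

Execution result:
name | signup_year
Eve Smith | 2022
Rose Brown | 2024
Quinn Davis | 2024
Frank Miller | 2023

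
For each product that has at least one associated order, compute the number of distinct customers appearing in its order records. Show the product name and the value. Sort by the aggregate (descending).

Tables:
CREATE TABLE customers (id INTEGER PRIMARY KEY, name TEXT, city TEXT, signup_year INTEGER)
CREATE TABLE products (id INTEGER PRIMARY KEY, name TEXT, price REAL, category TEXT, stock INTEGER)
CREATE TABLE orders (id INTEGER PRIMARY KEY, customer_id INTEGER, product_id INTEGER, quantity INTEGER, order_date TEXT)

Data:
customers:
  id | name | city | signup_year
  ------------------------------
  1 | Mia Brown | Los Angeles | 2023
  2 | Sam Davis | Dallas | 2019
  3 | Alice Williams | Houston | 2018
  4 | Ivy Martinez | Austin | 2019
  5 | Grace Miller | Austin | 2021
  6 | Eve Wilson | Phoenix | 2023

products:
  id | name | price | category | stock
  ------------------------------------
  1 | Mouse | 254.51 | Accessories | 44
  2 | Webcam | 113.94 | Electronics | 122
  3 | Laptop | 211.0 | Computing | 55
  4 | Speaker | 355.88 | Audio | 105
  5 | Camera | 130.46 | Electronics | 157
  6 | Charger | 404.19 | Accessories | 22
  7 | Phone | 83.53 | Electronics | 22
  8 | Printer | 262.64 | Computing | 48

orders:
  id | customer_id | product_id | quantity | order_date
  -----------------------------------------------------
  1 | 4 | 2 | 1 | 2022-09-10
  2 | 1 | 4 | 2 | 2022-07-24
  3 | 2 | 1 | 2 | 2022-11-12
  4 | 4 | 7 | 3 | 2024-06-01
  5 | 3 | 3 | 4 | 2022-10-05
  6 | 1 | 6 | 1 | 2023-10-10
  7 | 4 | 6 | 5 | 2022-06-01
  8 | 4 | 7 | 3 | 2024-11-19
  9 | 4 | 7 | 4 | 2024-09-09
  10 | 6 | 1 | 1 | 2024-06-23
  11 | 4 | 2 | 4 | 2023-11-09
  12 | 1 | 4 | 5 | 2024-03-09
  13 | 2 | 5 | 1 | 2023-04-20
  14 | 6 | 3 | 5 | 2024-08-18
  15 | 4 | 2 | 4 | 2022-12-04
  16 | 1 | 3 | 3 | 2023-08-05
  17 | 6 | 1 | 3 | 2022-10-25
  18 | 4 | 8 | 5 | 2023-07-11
SELECT p.name, COUNT(DISTINCT c.customer_id) AS distinct_customer_count FROM orders c JOIN products p ON c.product_id = p.id GROUP BY p.id, p.name ORDER BY distinct_customer_count DESC

Execution result:
name | distinct_customer_count
Laptop | 3
Mouse | 2
Charger | 2
Webcam | 1
Speaker | 1
Camera | 1
Phone | 1
Printer | 1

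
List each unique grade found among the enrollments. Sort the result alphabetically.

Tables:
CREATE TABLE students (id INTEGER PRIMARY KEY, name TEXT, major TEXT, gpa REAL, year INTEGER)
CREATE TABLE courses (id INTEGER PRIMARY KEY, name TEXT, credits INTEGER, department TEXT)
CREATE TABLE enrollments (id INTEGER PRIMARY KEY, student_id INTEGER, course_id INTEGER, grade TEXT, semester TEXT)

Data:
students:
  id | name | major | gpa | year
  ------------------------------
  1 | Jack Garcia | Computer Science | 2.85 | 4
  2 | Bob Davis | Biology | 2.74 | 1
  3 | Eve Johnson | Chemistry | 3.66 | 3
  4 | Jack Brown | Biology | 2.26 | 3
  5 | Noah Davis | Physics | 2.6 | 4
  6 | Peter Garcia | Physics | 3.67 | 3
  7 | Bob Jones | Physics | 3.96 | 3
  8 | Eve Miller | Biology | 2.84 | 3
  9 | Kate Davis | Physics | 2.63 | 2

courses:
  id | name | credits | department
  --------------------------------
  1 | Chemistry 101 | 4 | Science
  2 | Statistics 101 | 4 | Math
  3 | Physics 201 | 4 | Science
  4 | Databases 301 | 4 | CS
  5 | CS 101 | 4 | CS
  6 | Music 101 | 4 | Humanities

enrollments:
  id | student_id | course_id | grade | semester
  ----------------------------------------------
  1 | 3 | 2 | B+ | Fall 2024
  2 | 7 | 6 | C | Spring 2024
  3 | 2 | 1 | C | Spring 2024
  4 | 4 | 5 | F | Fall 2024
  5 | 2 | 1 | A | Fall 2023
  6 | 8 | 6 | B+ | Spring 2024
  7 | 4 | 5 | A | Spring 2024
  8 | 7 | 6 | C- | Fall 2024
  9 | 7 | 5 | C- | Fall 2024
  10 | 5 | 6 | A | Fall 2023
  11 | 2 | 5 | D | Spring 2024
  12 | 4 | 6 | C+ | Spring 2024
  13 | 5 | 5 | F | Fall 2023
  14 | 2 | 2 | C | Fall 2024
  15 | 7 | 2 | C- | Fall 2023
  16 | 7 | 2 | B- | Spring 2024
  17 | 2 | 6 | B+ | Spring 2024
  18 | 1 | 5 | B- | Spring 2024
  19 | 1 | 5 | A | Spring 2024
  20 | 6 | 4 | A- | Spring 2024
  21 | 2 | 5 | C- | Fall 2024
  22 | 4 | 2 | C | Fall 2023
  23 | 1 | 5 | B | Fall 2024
SELECT DISTINCT grade FROM enrollments ORDER BY grade

Execution result:
grade
A
A-
B
B+
B-
C
C+
C-
D
F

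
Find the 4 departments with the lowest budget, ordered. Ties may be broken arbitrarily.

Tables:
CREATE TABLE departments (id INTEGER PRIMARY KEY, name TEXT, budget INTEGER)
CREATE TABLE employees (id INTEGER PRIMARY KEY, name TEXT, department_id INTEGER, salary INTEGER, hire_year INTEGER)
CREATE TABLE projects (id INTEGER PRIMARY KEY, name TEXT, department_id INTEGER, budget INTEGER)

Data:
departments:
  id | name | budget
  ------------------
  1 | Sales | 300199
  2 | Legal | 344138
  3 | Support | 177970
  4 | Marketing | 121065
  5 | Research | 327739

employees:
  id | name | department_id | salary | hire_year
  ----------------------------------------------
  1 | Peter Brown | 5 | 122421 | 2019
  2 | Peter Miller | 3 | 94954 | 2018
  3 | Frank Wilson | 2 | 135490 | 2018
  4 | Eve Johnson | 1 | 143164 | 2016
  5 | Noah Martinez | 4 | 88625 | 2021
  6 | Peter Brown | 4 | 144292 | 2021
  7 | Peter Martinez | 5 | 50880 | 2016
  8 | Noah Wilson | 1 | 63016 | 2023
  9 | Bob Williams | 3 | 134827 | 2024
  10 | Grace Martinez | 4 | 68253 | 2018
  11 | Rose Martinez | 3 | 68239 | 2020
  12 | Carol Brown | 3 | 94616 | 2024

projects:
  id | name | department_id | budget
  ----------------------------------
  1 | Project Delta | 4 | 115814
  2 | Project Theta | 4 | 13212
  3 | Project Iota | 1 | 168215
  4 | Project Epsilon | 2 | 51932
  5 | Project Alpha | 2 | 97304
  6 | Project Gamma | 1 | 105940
SELECT name, budget FROM departments ORDER BY budget ASC LIMIT 4

Execution result:
name | budget
Marketing | 121065
Support | 177970
Sales | 300199
Research | 327739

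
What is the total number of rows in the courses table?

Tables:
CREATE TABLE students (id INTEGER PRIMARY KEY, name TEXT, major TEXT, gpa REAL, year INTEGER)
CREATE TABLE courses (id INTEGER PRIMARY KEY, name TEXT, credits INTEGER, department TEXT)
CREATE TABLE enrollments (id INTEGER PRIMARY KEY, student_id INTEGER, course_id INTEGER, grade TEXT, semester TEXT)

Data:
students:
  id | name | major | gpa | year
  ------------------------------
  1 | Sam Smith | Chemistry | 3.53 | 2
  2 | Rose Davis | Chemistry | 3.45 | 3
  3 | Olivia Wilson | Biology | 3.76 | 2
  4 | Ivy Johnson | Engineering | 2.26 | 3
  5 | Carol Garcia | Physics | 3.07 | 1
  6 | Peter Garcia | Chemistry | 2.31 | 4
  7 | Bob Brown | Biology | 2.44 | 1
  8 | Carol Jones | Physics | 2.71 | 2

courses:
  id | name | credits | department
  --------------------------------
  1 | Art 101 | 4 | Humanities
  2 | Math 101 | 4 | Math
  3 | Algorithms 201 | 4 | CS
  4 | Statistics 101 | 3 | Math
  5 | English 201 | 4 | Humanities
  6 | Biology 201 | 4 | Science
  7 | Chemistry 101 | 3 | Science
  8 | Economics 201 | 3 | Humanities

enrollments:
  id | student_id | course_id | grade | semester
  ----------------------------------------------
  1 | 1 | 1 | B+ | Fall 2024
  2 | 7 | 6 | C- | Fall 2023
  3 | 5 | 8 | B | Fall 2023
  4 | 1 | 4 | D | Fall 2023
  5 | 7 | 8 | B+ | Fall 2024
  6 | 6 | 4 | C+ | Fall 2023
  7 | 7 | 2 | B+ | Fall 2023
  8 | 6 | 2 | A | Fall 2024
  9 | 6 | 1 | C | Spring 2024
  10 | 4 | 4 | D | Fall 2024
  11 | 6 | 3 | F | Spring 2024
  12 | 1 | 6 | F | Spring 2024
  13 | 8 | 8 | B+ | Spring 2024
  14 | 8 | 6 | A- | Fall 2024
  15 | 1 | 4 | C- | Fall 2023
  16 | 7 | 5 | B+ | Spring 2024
SELECT COUNT(*) FROM courses

Execution result:
8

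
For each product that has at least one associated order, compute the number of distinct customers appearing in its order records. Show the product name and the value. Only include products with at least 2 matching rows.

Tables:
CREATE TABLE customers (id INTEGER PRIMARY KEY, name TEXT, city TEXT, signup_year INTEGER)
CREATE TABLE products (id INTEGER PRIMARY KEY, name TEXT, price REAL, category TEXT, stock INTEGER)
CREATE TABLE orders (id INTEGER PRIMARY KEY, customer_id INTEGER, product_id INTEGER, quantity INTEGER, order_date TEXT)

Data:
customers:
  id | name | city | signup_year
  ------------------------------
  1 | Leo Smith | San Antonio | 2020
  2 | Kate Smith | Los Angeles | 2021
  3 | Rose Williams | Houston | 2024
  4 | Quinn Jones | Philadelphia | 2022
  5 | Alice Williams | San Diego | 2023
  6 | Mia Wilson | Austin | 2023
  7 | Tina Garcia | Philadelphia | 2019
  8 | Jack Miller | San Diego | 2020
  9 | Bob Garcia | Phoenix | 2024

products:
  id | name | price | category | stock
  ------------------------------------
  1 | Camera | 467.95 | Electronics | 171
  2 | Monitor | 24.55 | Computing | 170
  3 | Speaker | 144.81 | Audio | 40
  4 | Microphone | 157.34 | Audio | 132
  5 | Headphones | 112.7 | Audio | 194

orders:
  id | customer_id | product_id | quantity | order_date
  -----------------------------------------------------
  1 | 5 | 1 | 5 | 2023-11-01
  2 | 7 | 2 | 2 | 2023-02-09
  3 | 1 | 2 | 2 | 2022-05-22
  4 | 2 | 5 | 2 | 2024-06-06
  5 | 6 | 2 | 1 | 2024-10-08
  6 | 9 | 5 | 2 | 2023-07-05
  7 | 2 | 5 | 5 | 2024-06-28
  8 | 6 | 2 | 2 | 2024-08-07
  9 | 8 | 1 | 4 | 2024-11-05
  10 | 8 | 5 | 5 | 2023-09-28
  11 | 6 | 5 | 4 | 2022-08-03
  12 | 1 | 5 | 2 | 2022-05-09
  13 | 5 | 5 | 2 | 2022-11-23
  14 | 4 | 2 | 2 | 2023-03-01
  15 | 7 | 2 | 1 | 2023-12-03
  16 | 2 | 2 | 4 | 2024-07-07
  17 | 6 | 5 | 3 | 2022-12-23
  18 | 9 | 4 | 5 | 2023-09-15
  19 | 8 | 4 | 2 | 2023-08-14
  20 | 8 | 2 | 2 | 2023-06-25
SELECT p.name, COUNT(DISTINCT c.customer_id) AS distinct_customer_count FROM orders c JOIN products p ON c.product_id = p.id GROUP BY p.id, p.name HAVING COUNT(*) >= 2

Execution result:
name | distinct_customer_count
Camera | 2
Monitor | 6
Microphone | 2
Headphones | 6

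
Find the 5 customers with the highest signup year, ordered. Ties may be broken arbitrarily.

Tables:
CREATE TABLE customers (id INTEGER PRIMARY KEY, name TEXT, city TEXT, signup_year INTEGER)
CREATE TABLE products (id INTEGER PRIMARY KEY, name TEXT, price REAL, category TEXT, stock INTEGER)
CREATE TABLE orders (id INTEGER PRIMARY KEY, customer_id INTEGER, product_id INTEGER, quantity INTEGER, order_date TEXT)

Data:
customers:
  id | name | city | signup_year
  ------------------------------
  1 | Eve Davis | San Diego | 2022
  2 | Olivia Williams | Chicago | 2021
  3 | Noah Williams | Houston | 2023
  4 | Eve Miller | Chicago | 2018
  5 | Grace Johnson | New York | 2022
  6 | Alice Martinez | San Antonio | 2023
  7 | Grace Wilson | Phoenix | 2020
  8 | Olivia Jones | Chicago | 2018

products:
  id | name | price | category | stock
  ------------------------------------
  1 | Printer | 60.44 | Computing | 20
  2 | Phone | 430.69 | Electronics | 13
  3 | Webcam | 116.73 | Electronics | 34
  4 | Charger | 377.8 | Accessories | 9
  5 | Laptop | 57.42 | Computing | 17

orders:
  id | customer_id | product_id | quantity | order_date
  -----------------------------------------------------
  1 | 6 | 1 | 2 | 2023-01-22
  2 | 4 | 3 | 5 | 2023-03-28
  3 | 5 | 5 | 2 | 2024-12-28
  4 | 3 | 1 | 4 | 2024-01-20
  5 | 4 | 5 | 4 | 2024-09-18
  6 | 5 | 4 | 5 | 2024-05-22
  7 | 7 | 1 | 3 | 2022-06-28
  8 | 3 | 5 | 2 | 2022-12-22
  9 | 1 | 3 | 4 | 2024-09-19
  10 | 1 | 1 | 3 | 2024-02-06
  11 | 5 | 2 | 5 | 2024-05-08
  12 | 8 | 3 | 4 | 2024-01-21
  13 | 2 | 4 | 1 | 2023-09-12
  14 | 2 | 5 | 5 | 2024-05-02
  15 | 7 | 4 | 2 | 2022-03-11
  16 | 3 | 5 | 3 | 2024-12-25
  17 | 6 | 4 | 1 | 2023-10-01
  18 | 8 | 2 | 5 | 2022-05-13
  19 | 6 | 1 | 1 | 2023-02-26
SELECT name, signup_year FROM customers ORDER BY signup_year DESC LIMIT 5

Execution result:
name | signup_year
Noah Williams | 2023
Alice Martinez | 2023
Eve Davis | 2022
Grace Johnson | 2022
Olivia Williams | 2021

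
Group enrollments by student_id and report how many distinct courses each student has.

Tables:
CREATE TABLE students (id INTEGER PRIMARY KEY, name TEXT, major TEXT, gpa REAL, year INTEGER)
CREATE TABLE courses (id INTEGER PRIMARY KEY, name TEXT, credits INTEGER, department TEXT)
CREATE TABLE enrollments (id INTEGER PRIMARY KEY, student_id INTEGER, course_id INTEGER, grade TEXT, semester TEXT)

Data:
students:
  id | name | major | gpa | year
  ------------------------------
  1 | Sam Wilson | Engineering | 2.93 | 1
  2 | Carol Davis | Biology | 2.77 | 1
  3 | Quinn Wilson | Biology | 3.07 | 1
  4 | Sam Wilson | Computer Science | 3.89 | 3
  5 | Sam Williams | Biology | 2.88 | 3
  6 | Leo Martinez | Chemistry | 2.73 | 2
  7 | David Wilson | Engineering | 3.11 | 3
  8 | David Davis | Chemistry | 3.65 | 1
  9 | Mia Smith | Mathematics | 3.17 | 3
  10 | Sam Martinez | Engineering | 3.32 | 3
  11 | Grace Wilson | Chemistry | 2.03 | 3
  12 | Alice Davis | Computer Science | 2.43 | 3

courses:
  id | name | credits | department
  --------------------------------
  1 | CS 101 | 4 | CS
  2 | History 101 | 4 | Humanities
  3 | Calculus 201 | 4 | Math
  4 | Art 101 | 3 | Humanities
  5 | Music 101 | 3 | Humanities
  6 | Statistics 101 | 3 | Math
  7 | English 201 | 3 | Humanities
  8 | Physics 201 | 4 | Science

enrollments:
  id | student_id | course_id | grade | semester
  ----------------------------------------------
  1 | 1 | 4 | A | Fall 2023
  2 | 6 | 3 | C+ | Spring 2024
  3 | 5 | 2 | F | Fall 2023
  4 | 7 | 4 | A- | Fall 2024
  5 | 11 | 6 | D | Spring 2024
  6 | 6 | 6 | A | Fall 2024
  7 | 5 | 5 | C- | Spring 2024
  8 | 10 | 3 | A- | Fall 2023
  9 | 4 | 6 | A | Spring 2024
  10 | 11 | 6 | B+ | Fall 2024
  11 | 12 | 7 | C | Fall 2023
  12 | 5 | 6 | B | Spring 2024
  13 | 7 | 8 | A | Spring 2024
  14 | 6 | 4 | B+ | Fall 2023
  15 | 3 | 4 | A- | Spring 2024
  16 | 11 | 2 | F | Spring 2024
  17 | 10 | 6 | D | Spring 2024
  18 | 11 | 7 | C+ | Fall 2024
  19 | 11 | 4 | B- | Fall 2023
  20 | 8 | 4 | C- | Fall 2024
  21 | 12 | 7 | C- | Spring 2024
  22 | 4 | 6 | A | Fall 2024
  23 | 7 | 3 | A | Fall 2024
SELECT student_id, COUNT(DISTINCT course_id) AS distinct_course_count FROM enrollments GROUP BY student_id

Execution result:
student_id | distinct_course_count
1 | 1
3 | 1
4 | 1
5 | 3
6 | 3
7 | 3
8 | 1
10 | 2
11 | 4
12 | 1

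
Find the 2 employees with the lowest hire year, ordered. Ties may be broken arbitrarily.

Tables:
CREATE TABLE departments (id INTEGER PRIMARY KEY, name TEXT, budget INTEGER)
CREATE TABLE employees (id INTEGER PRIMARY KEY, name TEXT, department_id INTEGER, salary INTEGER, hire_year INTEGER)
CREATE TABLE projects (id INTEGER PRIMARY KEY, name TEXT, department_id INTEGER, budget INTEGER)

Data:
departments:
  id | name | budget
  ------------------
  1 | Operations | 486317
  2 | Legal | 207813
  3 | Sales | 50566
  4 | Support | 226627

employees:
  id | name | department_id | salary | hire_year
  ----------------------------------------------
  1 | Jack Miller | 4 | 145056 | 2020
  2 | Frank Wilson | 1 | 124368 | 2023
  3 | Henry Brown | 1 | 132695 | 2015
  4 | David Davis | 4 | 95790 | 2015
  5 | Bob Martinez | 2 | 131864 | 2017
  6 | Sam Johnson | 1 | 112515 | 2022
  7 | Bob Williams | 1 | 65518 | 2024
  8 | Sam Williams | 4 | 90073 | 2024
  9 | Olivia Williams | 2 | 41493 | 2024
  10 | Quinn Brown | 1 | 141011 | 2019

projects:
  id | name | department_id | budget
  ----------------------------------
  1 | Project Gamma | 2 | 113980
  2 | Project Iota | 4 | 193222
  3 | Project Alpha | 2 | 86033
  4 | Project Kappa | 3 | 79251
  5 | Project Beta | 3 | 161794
SELECT name, hire_year FROM employees ORDER BY hire_year ASC LIMIT 2

Execution result:
name | hire_year
Henry Brown | 2015
David Davis | 2015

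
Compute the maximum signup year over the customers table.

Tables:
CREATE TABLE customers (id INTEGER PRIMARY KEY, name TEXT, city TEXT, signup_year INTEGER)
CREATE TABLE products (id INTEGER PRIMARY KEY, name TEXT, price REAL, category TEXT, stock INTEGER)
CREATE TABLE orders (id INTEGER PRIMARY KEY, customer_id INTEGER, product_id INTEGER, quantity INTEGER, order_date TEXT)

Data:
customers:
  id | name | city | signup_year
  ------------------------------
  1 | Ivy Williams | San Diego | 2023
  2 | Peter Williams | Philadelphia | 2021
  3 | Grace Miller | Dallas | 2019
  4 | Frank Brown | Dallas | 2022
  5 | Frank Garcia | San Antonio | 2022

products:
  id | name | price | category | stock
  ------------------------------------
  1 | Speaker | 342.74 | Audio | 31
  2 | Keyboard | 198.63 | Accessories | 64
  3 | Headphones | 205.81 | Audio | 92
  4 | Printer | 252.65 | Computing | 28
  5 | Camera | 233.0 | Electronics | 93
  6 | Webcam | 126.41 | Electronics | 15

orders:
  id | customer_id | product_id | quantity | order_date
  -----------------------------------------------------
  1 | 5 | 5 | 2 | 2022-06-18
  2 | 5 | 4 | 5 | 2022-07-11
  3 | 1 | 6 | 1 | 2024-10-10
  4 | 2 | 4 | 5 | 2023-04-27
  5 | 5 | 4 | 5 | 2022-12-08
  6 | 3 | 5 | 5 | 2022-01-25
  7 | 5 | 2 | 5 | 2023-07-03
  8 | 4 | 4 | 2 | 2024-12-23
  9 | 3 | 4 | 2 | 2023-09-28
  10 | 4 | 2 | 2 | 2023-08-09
SELECT MAX(signup_year) FROM customers

Execution result:
2023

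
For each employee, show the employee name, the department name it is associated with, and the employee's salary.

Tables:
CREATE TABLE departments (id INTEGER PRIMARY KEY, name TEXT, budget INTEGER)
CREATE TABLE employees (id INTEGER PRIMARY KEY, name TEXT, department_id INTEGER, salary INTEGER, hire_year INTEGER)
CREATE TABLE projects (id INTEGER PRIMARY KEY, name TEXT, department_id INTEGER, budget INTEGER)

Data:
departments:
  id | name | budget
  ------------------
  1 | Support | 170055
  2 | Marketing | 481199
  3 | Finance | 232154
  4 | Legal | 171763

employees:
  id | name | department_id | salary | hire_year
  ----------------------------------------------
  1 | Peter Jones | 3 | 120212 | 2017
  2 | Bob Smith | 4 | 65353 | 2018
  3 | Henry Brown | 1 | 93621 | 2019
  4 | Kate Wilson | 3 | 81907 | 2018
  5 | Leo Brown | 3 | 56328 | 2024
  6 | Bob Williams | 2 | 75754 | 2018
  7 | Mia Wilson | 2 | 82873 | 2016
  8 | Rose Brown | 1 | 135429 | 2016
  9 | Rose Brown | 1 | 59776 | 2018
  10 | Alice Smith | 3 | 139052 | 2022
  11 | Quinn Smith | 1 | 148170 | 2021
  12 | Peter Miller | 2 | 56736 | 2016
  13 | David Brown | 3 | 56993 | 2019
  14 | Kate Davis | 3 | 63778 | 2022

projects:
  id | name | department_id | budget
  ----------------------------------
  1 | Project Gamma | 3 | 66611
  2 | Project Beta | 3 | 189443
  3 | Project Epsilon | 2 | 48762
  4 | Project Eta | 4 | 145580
SELECT c.name, p.name AS department, c.salary FROM employees c JOIN departments p ON c.department_id = p.id

Execution result:
name | department | salary
Peter Jones | Finance | 120212
Bob Smith | Legal | 65353
Henry Brown | Support | 93621
Kate Wilson | Finance | 81907
Leo Brown | Finance | 56328
Bob Williams | Marketing | 75754
Mia Wilson | Marketing | 82873
Rose Brown | Support | 135429
Rose Brown | Support | 59776
Alice Smith | Finance | 139052
Quinn Smith | Support | 148170
Peter Miller | Marketing | 56736
David Brown | Finance | 56993
Kate Davis | Finance | 63778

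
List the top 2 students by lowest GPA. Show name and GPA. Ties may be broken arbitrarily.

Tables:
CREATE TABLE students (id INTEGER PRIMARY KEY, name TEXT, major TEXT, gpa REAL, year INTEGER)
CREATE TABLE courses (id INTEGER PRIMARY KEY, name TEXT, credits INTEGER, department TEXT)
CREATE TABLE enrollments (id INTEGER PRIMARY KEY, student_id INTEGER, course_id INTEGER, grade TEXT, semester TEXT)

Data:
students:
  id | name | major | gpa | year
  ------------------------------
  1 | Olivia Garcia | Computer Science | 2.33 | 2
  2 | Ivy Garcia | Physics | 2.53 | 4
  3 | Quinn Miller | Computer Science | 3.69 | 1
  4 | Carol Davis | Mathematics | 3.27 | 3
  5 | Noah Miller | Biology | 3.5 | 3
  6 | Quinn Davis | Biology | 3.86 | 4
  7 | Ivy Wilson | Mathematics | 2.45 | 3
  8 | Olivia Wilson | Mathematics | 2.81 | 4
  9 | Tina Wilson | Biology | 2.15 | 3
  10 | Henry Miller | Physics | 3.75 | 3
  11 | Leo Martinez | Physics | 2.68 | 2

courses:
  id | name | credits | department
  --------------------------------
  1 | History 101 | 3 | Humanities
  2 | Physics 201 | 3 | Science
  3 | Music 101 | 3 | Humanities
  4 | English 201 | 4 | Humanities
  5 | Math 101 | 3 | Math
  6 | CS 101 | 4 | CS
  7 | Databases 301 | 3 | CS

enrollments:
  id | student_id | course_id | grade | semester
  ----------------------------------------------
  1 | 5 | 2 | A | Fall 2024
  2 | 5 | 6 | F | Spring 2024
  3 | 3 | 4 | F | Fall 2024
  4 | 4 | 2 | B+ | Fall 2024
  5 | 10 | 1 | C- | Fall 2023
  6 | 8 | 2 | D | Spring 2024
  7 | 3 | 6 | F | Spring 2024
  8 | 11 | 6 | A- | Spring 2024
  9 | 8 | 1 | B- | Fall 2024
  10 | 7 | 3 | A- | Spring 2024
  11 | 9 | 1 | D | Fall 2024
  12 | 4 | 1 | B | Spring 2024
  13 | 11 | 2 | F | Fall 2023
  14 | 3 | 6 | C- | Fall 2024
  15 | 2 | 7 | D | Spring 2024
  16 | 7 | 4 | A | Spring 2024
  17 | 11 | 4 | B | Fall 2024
SELECT name, gpa FROM students ORDER BY gpa ASC LIMIT 2

Execution result:
name | gpa
Tina Wilson | 2.15
Olivia Garcia | 2.33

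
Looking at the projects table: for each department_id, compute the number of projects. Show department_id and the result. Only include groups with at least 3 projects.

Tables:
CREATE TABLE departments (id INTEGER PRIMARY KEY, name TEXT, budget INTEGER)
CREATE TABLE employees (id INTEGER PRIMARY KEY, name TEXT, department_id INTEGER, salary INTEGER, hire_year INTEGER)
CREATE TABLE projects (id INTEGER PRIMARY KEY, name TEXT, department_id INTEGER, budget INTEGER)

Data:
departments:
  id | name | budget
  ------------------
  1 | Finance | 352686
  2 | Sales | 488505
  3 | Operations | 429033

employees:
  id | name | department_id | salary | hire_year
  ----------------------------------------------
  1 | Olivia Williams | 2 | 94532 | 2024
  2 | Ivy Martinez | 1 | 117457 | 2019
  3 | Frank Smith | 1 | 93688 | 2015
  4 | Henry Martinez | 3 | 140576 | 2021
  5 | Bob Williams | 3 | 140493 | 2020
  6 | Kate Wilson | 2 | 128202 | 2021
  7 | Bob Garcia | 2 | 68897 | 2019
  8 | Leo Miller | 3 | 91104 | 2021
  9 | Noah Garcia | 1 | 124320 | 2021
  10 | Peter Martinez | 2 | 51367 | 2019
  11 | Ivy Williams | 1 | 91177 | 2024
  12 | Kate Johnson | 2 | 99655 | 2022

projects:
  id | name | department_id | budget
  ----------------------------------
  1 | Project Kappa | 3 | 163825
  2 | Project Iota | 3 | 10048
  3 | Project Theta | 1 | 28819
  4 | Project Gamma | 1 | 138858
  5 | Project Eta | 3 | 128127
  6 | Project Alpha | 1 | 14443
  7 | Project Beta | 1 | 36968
SELECT department_id, COUNT(*) AS n FROM projects GROUP BY department_id HAVING COUNT(*) >= 3

Execution result:
department_id | n
1 | 4
3 | 3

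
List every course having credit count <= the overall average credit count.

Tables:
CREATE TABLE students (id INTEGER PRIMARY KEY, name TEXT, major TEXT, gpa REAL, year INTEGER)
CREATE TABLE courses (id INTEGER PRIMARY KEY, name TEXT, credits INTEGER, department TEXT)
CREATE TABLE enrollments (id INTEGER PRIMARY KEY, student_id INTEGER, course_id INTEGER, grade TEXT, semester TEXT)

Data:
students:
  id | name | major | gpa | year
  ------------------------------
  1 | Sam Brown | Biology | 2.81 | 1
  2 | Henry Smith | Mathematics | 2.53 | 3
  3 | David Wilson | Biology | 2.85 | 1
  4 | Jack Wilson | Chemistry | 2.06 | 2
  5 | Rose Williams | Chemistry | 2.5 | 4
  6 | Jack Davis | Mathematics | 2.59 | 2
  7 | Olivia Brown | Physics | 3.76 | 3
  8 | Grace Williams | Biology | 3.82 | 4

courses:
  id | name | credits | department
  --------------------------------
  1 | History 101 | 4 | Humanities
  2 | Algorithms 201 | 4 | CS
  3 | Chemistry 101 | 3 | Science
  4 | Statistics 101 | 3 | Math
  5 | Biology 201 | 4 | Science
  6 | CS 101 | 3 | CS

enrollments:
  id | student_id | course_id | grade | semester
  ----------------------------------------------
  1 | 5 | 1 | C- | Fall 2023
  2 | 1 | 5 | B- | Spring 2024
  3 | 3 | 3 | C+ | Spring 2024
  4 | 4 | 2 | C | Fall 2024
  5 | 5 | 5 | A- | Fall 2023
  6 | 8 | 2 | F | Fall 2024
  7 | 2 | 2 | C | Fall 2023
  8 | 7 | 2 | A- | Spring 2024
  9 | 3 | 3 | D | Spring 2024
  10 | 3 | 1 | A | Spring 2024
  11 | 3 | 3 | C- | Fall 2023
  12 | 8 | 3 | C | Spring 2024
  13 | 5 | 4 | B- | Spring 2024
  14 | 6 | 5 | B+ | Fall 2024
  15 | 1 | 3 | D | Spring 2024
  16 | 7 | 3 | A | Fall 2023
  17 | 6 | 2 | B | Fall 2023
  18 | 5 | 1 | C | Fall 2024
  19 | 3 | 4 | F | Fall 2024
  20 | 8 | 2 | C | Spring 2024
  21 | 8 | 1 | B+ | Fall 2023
SELECT name, credits FROM courses WHERE credits <= (SELECT AVG(credits) FROM courses)

Execution result:
name | credits
Chemistry 101 | 3
Statistics 101 | 3
CS 101 | 3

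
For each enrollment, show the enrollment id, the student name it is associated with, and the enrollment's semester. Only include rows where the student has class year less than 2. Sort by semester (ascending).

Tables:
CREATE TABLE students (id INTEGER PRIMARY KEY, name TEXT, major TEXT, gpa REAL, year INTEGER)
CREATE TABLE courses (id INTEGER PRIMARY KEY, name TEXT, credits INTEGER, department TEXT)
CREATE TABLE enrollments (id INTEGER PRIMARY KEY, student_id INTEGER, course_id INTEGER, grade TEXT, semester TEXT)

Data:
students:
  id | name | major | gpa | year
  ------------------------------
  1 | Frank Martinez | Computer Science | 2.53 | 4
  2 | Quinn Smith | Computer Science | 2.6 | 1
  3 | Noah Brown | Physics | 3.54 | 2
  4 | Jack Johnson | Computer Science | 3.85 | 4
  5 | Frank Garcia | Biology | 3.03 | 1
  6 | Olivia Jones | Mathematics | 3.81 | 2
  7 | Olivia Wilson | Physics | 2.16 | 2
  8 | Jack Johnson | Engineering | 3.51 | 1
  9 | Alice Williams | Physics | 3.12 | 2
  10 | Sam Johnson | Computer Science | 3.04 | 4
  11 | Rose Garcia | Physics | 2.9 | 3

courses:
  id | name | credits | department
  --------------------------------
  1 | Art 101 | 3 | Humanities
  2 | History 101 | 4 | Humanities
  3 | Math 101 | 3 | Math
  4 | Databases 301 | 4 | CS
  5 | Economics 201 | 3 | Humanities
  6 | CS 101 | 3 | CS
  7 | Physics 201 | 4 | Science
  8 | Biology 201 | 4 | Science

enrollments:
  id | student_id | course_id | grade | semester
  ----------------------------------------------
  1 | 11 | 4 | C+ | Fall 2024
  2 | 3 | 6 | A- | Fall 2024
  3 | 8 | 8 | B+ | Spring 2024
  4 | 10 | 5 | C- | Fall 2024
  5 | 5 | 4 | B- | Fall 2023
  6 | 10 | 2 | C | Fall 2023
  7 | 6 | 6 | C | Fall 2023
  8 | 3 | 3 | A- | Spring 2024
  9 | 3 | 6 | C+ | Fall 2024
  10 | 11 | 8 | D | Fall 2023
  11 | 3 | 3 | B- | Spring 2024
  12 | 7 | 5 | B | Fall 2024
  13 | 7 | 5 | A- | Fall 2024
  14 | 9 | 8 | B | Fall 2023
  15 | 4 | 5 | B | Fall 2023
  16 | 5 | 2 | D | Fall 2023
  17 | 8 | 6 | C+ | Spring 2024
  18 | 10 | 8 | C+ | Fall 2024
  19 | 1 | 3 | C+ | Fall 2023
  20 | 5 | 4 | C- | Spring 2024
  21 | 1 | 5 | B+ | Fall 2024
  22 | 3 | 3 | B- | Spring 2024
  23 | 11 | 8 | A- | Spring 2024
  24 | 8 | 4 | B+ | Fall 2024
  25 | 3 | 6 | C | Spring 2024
SELECT c.id, p.name AS student, c.semester FROM enrollments c JOIN students p ON c.student_id = p.id WHERE p.year < 2 ORDER BY c.semester ASC

Execution result:
id | student | semester
5 | Frank Garcia | Fall 2023
16 | Frank Garcia | Fall 2023
24 | Jack Johnson | Fall 2024
3 | Jack Johnson | Spring 2024
17 | Jack Johnson | Spring 2024
20 | Frank Garcia | Spring 2024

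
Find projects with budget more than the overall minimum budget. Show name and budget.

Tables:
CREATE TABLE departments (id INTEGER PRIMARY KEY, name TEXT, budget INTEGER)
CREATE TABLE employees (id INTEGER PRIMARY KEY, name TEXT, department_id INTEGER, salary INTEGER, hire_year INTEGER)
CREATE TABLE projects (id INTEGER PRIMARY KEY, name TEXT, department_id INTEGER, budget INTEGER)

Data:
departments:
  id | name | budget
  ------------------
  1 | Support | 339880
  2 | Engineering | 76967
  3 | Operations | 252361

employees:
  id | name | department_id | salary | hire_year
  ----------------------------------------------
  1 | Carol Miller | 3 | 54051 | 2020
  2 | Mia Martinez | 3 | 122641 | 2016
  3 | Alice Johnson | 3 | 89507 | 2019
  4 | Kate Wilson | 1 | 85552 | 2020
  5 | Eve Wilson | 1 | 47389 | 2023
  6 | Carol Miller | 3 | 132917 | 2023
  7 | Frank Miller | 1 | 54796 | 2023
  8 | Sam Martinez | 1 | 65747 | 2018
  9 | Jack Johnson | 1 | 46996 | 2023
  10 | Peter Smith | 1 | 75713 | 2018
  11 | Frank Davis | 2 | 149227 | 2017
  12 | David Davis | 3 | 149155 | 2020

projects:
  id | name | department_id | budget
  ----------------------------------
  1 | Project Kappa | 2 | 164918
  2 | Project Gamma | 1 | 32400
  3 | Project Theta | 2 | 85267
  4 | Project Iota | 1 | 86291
SELECT name, budget FROM projects WHERE budget > (SELECT MIN(budget) FROM projects)

Execution result:
name | budget
Project Kappa | 164918
Project Theta | 85267
Project Iota | 86291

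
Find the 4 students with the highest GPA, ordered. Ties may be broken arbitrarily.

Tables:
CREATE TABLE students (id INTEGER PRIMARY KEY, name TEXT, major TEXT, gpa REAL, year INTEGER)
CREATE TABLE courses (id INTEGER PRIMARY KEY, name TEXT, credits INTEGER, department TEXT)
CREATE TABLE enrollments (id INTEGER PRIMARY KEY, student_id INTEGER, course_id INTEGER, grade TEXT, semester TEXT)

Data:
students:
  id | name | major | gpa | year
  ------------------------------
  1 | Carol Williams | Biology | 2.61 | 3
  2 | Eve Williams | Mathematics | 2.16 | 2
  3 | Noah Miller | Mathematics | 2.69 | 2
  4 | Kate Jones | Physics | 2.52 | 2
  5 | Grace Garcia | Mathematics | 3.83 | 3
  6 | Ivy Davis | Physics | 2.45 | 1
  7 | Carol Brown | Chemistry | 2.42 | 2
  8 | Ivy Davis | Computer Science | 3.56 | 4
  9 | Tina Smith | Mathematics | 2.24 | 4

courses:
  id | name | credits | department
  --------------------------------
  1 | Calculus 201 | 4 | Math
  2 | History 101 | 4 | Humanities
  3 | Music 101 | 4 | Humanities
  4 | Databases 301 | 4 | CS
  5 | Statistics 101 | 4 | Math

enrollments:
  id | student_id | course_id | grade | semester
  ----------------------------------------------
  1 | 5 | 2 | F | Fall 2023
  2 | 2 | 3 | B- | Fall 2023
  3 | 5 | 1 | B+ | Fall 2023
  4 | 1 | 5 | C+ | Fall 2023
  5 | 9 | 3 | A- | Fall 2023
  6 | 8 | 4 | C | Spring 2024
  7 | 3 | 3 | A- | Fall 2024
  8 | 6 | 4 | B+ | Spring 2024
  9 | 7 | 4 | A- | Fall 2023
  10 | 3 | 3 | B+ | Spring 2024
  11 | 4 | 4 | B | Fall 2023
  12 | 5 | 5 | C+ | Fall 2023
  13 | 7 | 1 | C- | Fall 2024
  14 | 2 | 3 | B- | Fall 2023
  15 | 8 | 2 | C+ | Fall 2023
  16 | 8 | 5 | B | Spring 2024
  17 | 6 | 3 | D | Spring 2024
SELECT name, gpa FROM students ORDER BY gpa DESC LIMIT 4

Execution result:
name | gpa
Grace Garcia | 3.83
Ivy Davis | 3.56
Noah Miller | 2.69
Carol Williams | 2.61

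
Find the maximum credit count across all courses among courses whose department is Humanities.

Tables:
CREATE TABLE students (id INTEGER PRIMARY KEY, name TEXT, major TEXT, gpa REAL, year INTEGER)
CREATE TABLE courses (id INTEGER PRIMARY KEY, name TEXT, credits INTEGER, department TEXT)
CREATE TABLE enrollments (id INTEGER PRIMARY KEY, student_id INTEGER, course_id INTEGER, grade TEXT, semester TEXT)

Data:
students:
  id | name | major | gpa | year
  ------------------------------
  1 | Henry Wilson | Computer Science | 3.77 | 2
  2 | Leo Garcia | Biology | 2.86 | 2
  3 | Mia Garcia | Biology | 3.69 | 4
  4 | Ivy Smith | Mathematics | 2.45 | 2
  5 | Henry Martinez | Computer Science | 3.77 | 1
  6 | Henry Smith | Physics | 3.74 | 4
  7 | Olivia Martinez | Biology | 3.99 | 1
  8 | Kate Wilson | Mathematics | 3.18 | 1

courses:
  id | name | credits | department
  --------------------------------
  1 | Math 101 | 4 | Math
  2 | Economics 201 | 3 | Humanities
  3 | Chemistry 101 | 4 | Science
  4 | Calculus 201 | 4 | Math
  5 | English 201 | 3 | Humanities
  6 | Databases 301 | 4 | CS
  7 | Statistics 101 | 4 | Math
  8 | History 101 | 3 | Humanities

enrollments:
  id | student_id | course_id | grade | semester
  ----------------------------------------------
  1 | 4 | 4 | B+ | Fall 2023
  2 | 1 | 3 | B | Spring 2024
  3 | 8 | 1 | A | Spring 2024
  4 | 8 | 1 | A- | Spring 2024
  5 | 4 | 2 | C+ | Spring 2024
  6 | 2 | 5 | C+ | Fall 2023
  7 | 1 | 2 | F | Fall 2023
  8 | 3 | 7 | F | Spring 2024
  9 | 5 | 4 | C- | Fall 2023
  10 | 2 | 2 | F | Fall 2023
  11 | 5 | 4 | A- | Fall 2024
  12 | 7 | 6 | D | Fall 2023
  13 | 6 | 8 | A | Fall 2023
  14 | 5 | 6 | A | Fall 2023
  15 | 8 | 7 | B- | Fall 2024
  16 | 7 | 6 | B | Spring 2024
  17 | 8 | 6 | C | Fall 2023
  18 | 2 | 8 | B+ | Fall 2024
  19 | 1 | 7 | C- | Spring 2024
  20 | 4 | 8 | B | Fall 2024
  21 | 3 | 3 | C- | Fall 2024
SELECT MAX(credits) FROM courses WHERE department = 'Humanities'

Execution result:
3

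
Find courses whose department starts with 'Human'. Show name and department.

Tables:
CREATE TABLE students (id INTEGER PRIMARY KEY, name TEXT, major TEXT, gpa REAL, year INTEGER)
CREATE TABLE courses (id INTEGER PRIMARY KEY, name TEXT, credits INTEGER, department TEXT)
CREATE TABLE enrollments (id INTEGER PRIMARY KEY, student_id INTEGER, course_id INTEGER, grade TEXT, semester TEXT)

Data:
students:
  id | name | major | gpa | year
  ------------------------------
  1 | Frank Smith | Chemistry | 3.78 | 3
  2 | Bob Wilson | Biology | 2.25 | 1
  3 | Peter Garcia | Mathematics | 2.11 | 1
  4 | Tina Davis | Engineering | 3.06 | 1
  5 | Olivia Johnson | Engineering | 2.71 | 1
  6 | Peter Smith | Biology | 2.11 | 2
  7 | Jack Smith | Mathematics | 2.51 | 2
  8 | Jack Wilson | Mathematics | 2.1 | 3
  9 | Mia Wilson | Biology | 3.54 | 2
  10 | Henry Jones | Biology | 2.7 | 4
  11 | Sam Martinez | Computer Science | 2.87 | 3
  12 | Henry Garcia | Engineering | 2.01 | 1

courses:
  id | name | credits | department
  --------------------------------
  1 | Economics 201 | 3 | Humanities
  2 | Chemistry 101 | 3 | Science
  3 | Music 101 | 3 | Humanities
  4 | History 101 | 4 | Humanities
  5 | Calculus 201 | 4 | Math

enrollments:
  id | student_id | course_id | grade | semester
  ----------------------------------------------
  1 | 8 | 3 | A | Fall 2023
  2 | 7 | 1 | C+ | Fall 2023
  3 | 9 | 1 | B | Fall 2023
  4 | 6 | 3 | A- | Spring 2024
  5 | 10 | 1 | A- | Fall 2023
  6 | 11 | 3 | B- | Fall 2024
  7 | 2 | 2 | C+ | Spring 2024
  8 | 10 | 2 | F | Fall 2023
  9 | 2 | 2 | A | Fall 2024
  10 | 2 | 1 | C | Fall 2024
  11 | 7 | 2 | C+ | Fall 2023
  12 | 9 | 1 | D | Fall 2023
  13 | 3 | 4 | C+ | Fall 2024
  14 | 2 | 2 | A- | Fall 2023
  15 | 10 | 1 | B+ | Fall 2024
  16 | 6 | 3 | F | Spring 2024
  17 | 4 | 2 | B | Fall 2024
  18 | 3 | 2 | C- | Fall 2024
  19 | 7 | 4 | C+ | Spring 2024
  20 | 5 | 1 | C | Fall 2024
SELECT name, department FROM courses WHERE department LIKE 'Human%'

Execution result:
name | department
Economics 201 | Humanities
Music 101 | Humanities
History 101 | Humanities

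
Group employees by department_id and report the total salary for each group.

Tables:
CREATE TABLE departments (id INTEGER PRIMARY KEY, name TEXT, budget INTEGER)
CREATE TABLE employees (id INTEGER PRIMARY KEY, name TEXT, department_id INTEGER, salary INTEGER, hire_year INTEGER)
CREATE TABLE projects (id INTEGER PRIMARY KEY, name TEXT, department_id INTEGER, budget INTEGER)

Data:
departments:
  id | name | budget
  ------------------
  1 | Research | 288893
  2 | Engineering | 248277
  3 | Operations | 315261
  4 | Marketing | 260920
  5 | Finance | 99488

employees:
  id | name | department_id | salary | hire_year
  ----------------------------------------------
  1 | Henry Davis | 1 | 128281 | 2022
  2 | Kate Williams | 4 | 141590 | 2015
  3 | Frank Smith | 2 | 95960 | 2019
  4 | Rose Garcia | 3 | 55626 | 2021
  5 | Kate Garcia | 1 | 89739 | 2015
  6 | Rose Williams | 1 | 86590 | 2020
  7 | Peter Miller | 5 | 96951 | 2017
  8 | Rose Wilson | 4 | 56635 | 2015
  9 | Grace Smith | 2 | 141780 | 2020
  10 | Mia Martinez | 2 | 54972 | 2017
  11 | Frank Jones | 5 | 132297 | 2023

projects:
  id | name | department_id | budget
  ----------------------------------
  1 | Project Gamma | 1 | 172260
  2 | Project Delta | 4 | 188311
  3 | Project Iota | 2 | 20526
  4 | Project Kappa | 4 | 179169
SELECT department_id, SUM(salary) AS sum_salary FROM employees GROUP BY department_id

Execution result:
department_id | sum_salary
1 | 304610
2 | 292712
3 | 55626
4 | 198225
5 | 229248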